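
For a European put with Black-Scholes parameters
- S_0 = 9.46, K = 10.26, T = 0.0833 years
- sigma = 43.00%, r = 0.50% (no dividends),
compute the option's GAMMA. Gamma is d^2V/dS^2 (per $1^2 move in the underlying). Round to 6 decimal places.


d1 = -0.5887159219; d2 = -0.7128214012
phi(d1) = 0.3354669787; exp(-qT) = 1.0000000000; exp(-rT) = 0.9995835867
Gamma = exp(-qT) * phi(d1) / (S * sigma * sqrt(T)) = 1.0000000000 * 0.3354669787 / (9.4600 * 0.4300 * 0.2886173938) = 0.285738

Answer: Gamma = 0.285738


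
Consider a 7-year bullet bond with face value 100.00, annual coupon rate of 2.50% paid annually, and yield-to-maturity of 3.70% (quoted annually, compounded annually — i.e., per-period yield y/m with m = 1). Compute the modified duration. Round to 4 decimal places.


Answer: Modified duration = 6.2539

Derivation:
Coupon per period c = face * coupon_rate / m = 2.500000
Periods per year m = 1; per-period yield y/m = 0.037000
Number of cashflows N = 7
Cashflows (t years, CF_t, discount factor 1/(1+y/m)^(m*t), PV):
  t = 1.0000: CF_t = 2.500000, DF = 0.964320, PV = 2.410800
  t = 2.0000: CF_t = 2.500000, DF = 0.929913, PV = 2.324783
  t = 3.0000: CF_t = 2.500000, DF = 0.896734, PV = 2.241835
  t = 4.0000: CF_t = 2.500000, DF = 0.864739, PV = 2.161847
  t = 5.0000: CF_t = 2.500000, DF = 0.833885, PV = 2.084713
  t = 6.0000: CF_t = 2.500000, DF = 0.804132, PV = 2.010331
  t = 7.0000: CF_t = 102.500000, DF = 0.775441, PV = 79.482693
Price P = sum_t PV_t = 92.717002
First compute Macaulay numerator sum_t t * PV_t:
  t * PV_t at t = 1.0000: 2.410800
  t * PV_t at t = 2.0000: 4.649567
  t * PV_t at t = 3.0000: 6.725506
  t * PV_t at t = 4.0000: 8.647389
  t * PV_t at t = 5.0000: 10.423564
  t * PV_t at t = 6.0000: 12.061983
  t * PV_t at t = 7.0000: 556.378848
Macaulay duration D = 601.297657 / 92.717002 = 6.485301
Modified duration = D / (1 + y/m) = 6.485301 / (1 + 0.037000) = 6.253906


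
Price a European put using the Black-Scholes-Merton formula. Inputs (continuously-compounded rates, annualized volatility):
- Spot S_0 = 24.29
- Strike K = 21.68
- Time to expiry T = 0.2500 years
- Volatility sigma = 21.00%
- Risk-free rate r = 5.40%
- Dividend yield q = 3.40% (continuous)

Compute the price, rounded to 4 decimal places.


Answer: Price = 0.1539

Derivation:
d1 = (ln(S/K) + (r - q + 0.5*sigma^2) * T) / (sigma * sqrt(T)) = 1.18273397
d2 = d1 - sigma * sqrt(T) = 1.07773397
exp(-rT) = 0.98659072; exp(-qT) = 0.99153602
P = K * exp(-rT) * N(-d2) - S_0 * exp(-qT) * N(-d1)
N(-d1) = 0.11845730; N(-d2) = 0.14057625
P = 21.6800 * 0.98659072 * 0.14057625 - 24.2900 * 0.99153602 * 0.11845730 = 0.1539


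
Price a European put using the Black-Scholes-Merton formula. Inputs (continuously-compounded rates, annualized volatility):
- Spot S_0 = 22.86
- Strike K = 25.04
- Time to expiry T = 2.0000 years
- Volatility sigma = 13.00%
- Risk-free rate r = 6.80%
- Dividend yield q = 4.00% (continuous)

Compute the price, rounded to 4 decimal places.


d1 = (ln(S/K) + (r - q + 0.5*sigma^2) * T) / (sigma * sqrt(T)) = -0.09891819
d2 = d1 - sigma * sqrt(T) = -0.28276595
exp(-rT) = 0.87284263; exp(-qT) = 0.92311635
P = K * exp(-rT) * N(-d2) - S_0 * exp(-qT) * N(-d1)
N(-d1) = 0.53939839; N(-d2) = 0.61132187
P = 25.0400 * 0.87284263 * 0.61132187 - 22.8600 * 0.92311635 * 0.53939839 = 1.9784

Answer: Price = 1.9784


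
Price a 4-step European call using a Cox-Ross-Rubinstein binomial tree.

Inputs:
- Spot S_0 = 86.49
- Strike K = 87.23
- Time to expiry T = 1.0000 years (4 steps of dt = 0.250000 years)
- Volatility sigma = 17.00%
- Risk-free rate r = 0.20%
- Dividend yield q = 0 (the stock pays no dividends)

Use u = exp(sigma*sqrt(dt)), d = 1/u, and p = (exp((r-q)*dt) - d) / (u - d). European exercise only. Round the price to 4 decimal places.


dt = T/N = 0.250000
u = exp(sigma*sqrt(dt)) = 1.088717; d = 1/u = 0.918512
p = (exp((r-q)*dt) - d) / (u - d) = 0.481701
Discount per step: exp(-r*dt) = 0.999500
Stock lattice S(k, i) with i counting down-moves:
  k=0: S(0,0) = 86.4900
  k=1: S(1,0) = 94.1631; S(1,1) = 79.4421
  k=2: S(2,0) = 102.5170; S(2,1) = 86.4900; S(2,2) = 72.9686
  k=3: S(3,0) = 111.6120; S(3,1) = 94.1631; S(3,2) = 79.4421; S(3,3) = 67.0225
  k=4: S(4,0) = 121.5139; S(4,1) = 102.5170; S(4,2) = 86.4900; S(4,3) = 72.9686; S(4,4) = 61.5610
Terminal payoffs V(N, i) = max(S_T - K, 0):
  V(4,0) = 34.283917; V(4,1) = 15.287017; V(4,2) = 0.000000; V(4,3) = 0.000000; V(4,4) = 0.000000
Backward induction: V(k, i) = exp(-r*dt) * [p * V(k+1, i) + (1-p) * V(k+1, i+1)].
  V(3,0) = exp(-r*dt) * [p*34.283917 + (1-p)*15.287017] = 24.425630
  V(3,1) = exp(-r*dt) * [p*15.287017 + (1-p)*0.000000] = 7.360093
  V(3,2) = exp(-r*dt) * [p*0.000000 + (1-p)*0.000000] = 0.000000
  V(3,3) = exp(-r*dt) * [p*0.000000 + (1-p)*0.000000] = 0.000000
  V(2,0) = exp(-r*dt) * [p*24.425630 + (1-p)*7.360093] = 15.572793
  V(2,1) = exp(-r*dt) * [p*7.360093 + (1-p)*0.000000] = 3.543593
  V(2,2) = exp(-r*dt) * [p*0.000000 + (1-p)*0.000000] = 0.000000
  V(1,0) = exp(-r*dt) * [p*15.572793 + (1-p)*3.543593] = 9.333405
  V(1,1) = exp(-r*dt) * [p*3.543593 + (1-p)*0.000000] = 1.706100
  V(0,0) = exp(-r*dt) * [p*9.333405 + (1-p)*1.706100] = 5.377492

Answer: Price = V(0,0) = 5.3775


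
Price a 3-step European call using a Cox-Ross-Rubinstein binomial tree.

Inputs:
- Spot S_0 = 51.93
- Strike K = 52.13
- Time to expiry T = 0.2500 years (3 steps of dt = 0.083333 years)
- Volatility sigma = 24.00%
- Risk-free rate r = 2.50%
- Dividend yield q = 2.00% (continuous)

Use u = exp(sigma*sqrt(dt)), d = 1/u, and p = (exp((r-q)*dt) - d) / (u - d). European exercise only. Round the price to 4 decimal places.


dt = T/N = 0.083333
u = exp(sigma*sqrt(dt)) = 1.071738; d = 1/u = 0.933063
p = (exp((r-q)*dt) - d) / (u - d) = 0.485692
Discount per step: exp(-r*dt) = 0.997919
Stock lattice S(k, i) with i counting down-moves:
  k=0: S(0,0) = 51.9300
  k=1: S(1,0) = 55.6554; S(1,1) = 48.4540
  k=2: S(2,0) = 59.6480; S(2,1) = 51.9300; S(2,2) = 45.2106
  k=3: S(3,0) = 63.9271; S(3,1) = 55.6554; S(3,2) = 48.4540; S(3,3) = 42.1844
Terminal payoffs V(N, i) = max(S_T - K, 0):
  V(3,0) = 11.797061; V(3,1) = 3.525377; V(3,2) = 0.000000; V(3,3) = 0.000000
Backward induction: V(k, i) = exp(-r*dt) * [p * V(k+1, i) + (1-p) * V(k+1, i+1)].
  V(2,0) = exp(-r*dt) * [p*11.797061 + (1-p)*3.525377] = 7.527167
  V(2,1) = exp(-r*dt) * [p*3.525377 + (1-p)*0.000000] = 1.708683
  V(2,2) = exp(-r*dt) * [p*0.000000 + (1-p)*0.000000] = 0.000000
  V(1,0) = exp(-r*dt) * [p*7.527167 + (1-p)*1.708683] = 4.525235
  V(1,1) = exp(-r*dt) * [p*1.708683 + (1-p)*0.000000] = 0.828166
  V(0,0) = exp(-r*dt) * [p*4.525235 + (1-p)*0.828166] = 2.618341

Answer: Price = V(0,0) = 2.6183


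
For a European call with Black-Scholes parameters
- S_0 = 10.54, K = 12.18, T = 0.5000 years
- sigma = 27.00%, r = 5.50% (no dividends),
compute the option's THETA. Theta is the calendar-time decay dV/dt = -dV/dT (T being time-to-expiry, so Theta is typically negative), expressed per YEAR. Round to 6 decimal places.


d1 = -0.5179830543; d2 = -0.7089018852
phi(d1) = 0.3488574980; exp(-qT) = 1.0000000000; exp(-rT) = 0.9728746826
Theta = -S*exp(-qT)*phi(d1)*sigma/(2*sqrt(T)) - r*K*exp(-rT)*N(d2) + q*S*exp(-qT)*N(d1)
N(d1) = 0.3022350463; N(d2) = 0.2391926826; sqrt(T) = 0.7071067812
Term 1 = -10.5400 * 1.0000000000 * 0.3488574980 * 0.2700 / (2 * 0.7071067812) = -0.7020005282
Term 2 = -0.0550 * 12.1800 * 0.9728746826 * 0.2391926826 = -0.1558887480
Term 3 = 0 (no dividend yield, q = 0)
Theta = -0.7020005282 + (-0.1558887480) + (0.0000000000) = -0.857889

Answer: Theta = -0.857889


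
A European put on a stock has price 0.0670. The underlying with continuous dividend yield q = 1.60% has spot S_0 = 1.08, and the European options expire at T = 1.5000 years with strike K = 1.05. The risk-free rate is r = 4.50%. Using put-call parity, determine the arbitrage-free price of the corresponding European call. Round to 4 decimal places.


Put-call parity: C - P = S_0 * exp(-qT) - K * exp(-rT).
S_0 * exp(-qT) = 1.0800 * 0.97628571 = 1.05438857
K * exp(-rT) = 1.0500 * 0.93472772 = 0.98146411
C = P + S*exp(-qT) - K*exp(-rT)
C = 0.0670 + 1.05438857 - 0.98146411 = 0.1399

Answer: Call price = 0.1399


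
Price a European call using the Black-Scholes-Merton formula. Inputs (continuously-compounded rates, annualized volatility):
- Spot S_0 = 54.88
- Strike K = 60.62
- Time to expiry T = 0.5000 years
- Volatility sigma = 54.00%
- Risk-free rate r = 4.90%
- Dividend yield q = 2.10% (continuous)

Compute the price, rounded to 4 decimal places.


Answer: Price = 6.3780

Derivation:
d1 = (ln(S/K) + (r - q + 0.5*sigma^2) * T) / (sigma * sqrt(T)) = -0.03293517
d2 = d1 - sigma * sqrt(T) = -0.41477283
exp(-rT) = 0.97579769; exp(-qT) = 0.98955493
C = S_0 * exp(-qT) * N(d1) - K * exp(-rT) * N(d2)
N(d1) = 0.48686314; N(d2) = 0.33915411
C = 54.8800 * 0.98955493 * 0.48686314 - 60.6200 * 0.97579769 * 0.33915411 = 6.3780


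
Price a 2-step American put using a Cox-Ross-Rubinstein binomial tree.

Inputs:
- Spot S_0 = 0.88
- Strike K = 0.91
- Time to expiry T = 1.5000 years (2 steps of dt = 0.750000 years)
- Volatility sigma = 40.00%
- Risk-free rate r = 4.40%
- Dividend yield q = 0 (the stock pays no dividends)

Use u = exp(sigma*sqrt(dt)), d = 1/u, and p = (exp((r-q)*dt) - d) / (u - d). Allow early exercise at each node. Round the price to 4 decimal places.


Answer: Price = V(0,0) = 0.1568

Derivation:
dt = T/N = 0.750000
u = exp(sigma*sqrt(dt)) = 1.413982; d = 1/u = 0.707222
p = (exp((r-q)*dt) - d) / (u - d) = 0.461724
Discount per step: exp(-r*dt) = 0.967539
Stock lattice S(k, i) with i counting down-moves:
  k=0: S(0,0) = 0.8800
  k=1: S(1,0) = 1.2443; S(1,1) = 0.6224
  k=2: S(2,0) = 1.7594; S(2,1) = 0.8800; S(2,2) = 0.4401
Terminal payoffs V(N, i) = max(K - S_T, 0):
  V(2,0) = 0.000000; V(2,1) = 0.030000; V(2,2) = 0.469856
Backward induction: V(k, i) = exp(-r*dt) * [p * V(k+1, i) + (1-p) * V(k+1, i+1)]; then take max(V_cont, immediate exercise) for American.
  V(1,0) = exp(-r*dt) * [p*0.000000 + (1-p)*0.030000] = 0.015624; exercise = 0.000000; V(1,0) = max -> 0.015624
  V(1,1) = exp(-r*dt) * [p*0.030000 + (1-p)*0.469856] = 0.258104; exercise = 0.287644; V(1,1) = max -> 0.287644
  V(0,0) = exp(-r*dt) * [p*0.015624 + (1-p)*0.287644] = 0.156786; exercise = 0.030000; V(0,0) = max -> 0.156786


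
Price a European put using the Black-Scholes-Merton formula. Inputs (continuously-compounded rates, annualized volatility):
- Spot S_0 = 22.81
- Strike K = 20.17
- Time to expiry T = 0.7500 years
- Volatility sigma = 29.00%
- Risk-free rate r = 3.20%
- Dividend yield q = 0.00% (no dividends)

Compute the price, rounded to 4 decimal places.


Answer: Price = 0.9155

Derivation:
d1 = (ln(S/K) + (r - q + 0.5*sigma^2) * T) / (sigma * sqrt(T)) = 0.71089809
d2 = d1 - sigma * sqrt(T) = 0.45975073
exp(-rT) = 0.97628571; exp(-qT) = 1.00000000
P = K * exp(-rT) * N(-d2) - S_0 * exp(-qT) * N(-d1)
N(-d1) = 0.23857369; N(-d2) = 0.32284758
P = 20.1700 * 0.97628571 * 0.32284758 - 22.8100 * 1.00000000 * 0.23857369 = 0.9155


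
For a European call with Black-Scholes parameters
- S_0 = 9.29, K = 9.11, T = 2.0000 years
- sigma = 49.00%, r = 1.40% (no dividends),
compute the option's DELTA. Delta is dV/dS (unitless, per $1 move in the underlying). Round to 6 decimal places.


Answer: Delta = 0.660974

Derivation:
d1 = 0.4151234026; d2 = -0.2778412430
phi(d1) = 0.3660072076; exp(-qT) = 1.0000000000; exp(-rT) = 0.9723883668
N(d1) = 0.6609742158
Delta = exp(-qT) * N(d1) = 1.0000000000 * 0.6609742158 = 0.660974


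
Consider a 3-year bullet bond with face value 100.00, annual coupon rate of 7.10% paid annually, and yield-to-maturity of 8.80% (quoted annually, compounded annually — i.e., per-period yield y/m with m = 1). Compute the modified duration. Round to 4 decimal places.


Answer: Modified duration = 2.5744

Derivation:
Coupon per period c = face * coupon_rate / m = 7.100000
Periods per year m = 1; per-period yield y/m = 0.088000
Number of cashflows N = 3
Cashflows (t years, CF_t, discount factor 1/(1+y/m)^(m*t), PV):
  t = 1.0000: CF_t = 7.100000, DF = 0.919118, PV = 6.525735
  t = 2.0000: CF_t = 7.100000, DF = 0.844777, PV = 5.997918
  t = 3.0000: CF_t = 107.100000, DF = 0.776450, PV = 83.157760
Price P = sum_t PV_t = 95.681414
First compute Macaulay numerator sum_t t * PV_t:
  t * PV_t at t = 1.0000: 6.525735
  t * PV_t at t = 2.0000: 11.995837
  t * PV_t at t = 3.0000: 249.473281
Macaulay duration D = 267.994854 / 95.681414 = 2.800908
Modified duration = D / (1 + y/m) = 2.800908 / (1 + 0.088000) = 2.574364


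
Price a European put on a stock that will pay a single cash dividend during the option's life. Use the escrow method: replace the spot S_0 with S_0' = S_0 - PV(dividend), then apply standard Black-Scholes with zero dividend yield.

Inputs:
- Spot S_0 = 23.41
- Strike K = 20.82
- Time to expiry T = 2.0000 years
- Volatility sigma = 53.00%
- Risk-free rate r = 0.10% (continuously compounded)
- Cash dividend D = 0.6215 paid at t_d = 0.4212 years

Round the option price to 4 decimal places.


PV(D) = D * exp(-r * t_d) = 0.6215 * 0.99957889 = 0.62123828
S_0' = S_0 - PV(D) = 23.4100 - 0.62123828 = 22.78876172
d1 = (ln(S_0'/K) + (r + sigma^2/2)*T) / (sigma*sqrt(T)) = 0.49798121
d2 = d1 - sigma*sqrt(T) = -0.25155198
exp(-rT) = 0.99800200
N(-d1) = 0.30924864; N(-d2) = 0.59930631
P = K * exp(-rT) * N(-d2) - S_0' * N(-d1) = 20.8200 * 0.99800200 * 0.59930631 - 22.78876172 * 0.30924864 = 5.4052

Answer: Price = 5.4052


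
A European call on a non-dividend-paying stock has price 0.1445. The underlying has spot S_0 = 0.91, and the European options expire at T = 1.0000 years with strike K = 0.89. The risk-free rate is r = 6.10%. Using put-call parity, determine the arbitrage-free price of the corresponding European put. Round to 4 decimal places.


Answer: Put price = 0.0718

Derivation:
Put-call parity: C - P = S_0 * exp(-qT) - K * exp(-rT).
S_0 * exp(-qT) = 0.9100 * 1.00000000 = 0.91000000
K * exp(-rT) = 0.8900 * 0.94082324 = 0.83733268
P = C - S*exp(-qT) + K*exp(-rT)
P = 0.1445 - 0.91000000 + 0.83733268 = 0.0718


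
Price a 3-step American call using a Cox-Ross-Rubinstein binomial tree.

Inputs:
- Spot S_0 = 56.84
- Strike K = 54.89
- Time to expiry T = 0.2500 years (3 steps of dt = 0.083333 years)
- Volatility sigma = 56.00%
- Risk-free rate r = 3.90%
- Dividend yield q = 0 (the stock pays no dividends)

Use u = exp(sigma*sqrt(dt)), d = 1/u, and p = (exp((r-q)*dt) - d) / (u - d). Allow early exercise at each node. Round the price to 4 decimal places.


Answer: Price = V(0,0) = 7.9847

Derivation:
dt = T/N = 0.083333
u = exp(sigma*sqrt(dt)) = 1.175458; d = 1/u = 0.850732
p = (exp((r-q)*dt) - d) / (u - d) = 0.469698
Discount per step: exp(-r*dt) = 0.996755
Stock lattice S(k, i) with i counting down-moves:
  k=0: S(0,0) = 56.8400
  k=1: S(1,0) = 66.8130; S(1,1) = 48.3556
  k=2: S(2,0) = 78.5359; S(2,1) = 56.8400; S(2,2) = 41.1377
  k=3: S(3,0) = 92.3157; S(3,1) = 66.8130; S(3,2) = 48.3556; S(3,3) = 34.9971
Terminal payoffs V(N, i) = max(S_T - K, 0):
  V(3,0) = 37.425728; V(3,1) = 11.923047; V(3,2) = 0.000000; V(3,3) = 0.000000
Backward induction: V(k, i) = exp(-r*dt) * [p * V(k+1, i) + (1-p) * V(k+1, i+1)]; then take max(V_cont, immediate exercise) for American.
  V(2,0) = exp(-r*dt) * [p*37.425728 + (1-p)*11.923047] = 23.824051; exercise = 23.645948; V(2,0) = max -> 23.824051
  V(2,1) = exp(-r*dt) * [p*11.923047 + (1-p)*0.000000] = 5.582060; exercise = 1.950000; V(2,1) = max -> 5.582060
  V(2,2) = exp(-r*dt) * [p*0.000000 + (1-p)*0.000000] = 0.000000; exercise = 0.000000; V(2,2) = max -> 0.000000
  V(1,0) = exp(-r*dt) * [p*23.824051 + (1-p)*5.582060] = 14.104372; exercise = 11.923047; V(1,0) = max -> 14.104372
  V(1,1) = exp(-r*dt) * [p*5.582060 + (1-p)*0.000000] = 2.613375; exercise = 0.000000; V(1,1) = max -> 2.613375
  V(0,0) = exp(-r*dt) * [p*14.104372 + (1-p)*2.613375] = 7.984681; exercise = 1.950000; V(0,0) = max -> 7.984681


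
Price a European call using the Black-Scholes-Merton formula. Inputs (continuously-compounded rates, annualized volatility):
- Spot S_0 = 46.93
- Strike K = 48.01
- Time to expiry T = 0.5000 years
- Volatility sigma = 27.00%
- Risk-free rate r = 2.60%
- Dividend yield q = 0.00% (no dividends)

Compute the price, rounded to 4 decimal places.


d1 = (ln(S/K) + (r - q + 0.5*sigma^2) * T) / (sigma * sqrt(T)) = 0.04437911
d2 = d1 - sigma * sqrt(T) = -0.14653972
exp(-rT) = 0.98708414; exp(-qT) = 1.00000000
C = S_0 * exp(-qT) * N(d1) - K * exp(-rT) * N(d2)
N(d1) = 0.51769889; N(d2) = 0.44174767
C = 46.9300 * 1.00000000 * 0.51769889 - 48.0100 * 0.98708414 * 0.44174767 = 3.3612

Answer: Price = 3.3612


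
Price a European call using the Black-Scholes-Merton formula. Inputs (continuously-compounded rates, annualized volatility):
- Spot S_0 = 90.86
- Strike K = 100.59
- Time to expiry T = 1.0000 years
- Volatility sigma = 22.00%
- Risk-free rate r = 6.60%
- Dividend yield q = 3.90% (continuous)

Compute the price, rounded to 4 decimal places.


d1 = (ln(S/K) + (r - q + 0.5*sigma^2) * T) / (sigma * sqrt(T)) = -0.22969540
d2 = d1 - sigma * sqrt(T) = -0.44969540
exp(-rT) = 0.93613086; exp(-qT) = 0.96175071
C = S_0 * exp(-qT) * N(d1) - K * exp(-rT) * N(d2)
N(d1) = 0.40916423; N(d2) = 0.32646504
C = 90.8600 * 0.96175071 * 0.40916423 - 100.5900 * 0.93613086 * 0.32646504 = 5.0130

Answer: Price = 5.0130


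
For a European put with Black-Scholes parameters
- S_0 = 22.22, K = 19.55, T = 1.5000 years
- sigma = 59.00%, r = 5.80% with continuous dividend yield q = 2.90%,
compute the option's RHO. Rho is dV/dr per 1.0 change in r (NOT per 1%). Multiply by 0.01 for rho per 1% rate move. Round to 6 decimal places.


d1 = 0.5986615176; d2 = -0.1239379565
phi(d1) = 0.3334920208; exp(-qT) = 0.9574325541; exp(-rT) = 0.9166770956
N(-d2) = 0.5493178002
Rho = -K*T*exp(-rT)*N(-d2) = -19.5500 * 1.5000 * 0.9166770956 * 0.5493178002 = -14.766517

Answer: Rho = -14.766517


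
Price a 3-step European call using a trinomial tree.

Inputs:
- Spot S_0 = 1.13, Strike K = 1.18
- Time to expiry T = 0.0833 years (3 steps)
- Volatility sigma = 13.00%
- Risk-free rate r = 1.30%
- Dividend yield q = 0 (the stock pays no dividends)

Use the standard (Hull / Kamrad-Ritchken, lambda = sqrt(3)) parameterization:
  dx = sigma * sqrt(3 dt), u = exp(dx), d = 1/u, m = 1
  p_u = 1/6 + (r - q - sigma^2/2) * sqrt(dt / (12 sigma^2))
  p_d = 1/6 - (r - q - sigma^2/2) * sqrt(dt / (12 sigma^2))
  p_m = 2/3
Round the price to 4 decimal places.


Answer: Price = V(0,0) = 0.0026

Derivation:
dt = T/N = 0.027767; dx = sigma*sqrt(3*dt) = 0.037520
u = exp(dx) = 1.038233; d = 1/u = 0.963175
p_u = 0.168350, p_m = 0.666667, p_d = 0.164983
Discount per step: exp(-r*dt) = 0.999639
Stock lattice S(k, j) with j the centered position index:
  k=0: S(0,+0) = 1.1300
  k=1: S(1,-1) = 1.0884; S(1,+0) = 1.1300; S(1,+1) = 1.1732
  k=2: S(2,-2) = 1.0483; S(2,-1) = 1.0884; S(2,+0) = 1.1300; S(2,+1) = 1.1732; S(2,+2) = 1.2181
  k=3: S(3,-3) = 1.0097; S(3,-2) = 1.0483; S(3,-1) = 1.0884; S(3,+0) = 1.1300; S(3,+1) = 1.1732; S(3,+2) = 1.2181; S(3,+3) = 1.2646
Terminal payoffs V(N, j) = max(S_T - K, 0):
  V(3,-3) = 0.000000; V(3,-2) = 0.000000; V(3,-1) = 0.000000; V(3,+0) = 0.000000; V(3,+1) = 0.000000; V(3,+2) = 0.038058; V(3,+3) = 0.084629
Backward induction: V(k, j) = exp(-r*dt) * [p_u * V(k+1, j+1) + p_m * V(k+1, j) + p_d * V(k+1, j-1)]
  V(2,-2) = exp(-r*dt) * [p_u*0.000000 + p_m*0.000000 + p_d*0.000000] = 0.000000
  V(2,-1) = exp(-r*dt) * [p_u*0.000000 + p_m*0.000000 + p_d*0.000000] = 0.000000
  V(2,+0) = exp(-r*dt) * [p_u*0.000000 + p_m*0.000000 + p_d*0.000000] = 0.000000
  V(2,+1) = exp(-r*dt) * [p_u*0.038058 + p_m*0.000000 + p_d*0.000000] = 0.006405
  V(2,+2) = exp(-r*dt) * [p_u*0.084629 + p_m*0.038058 + p_d*0.000000] = 0.039605
  V(1,-1) = exp(-r*dt) * [p_u*0.000000 + p_m*0.000000 + p_d*0.000000] = 0.000000
  V(1,+0) = exp(-r*dt) * [p_u*0.006405 + p_m*0.000000 + p_d*0.000000] = 0.001078
  V(1,+1) = exp(-r*dt) * [p_u*0.039605 + p_m*0.006405 + p_d*0.000000] = 0.010933
  V(0,+0) = exp(-r*dt) * [p_u*0.010933 + p_m*0.001078 + p_d*0.000000] = 0.002558


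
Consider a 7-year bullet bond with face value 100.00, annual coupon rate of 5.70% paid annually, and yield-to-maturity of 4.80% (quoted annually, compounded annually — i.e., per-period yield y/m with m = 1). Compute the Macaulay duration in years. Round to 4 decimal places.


Answer: Macaulay duration = 5.9939 years

Derivation:
Coupon per period c = face * coupon_rate / m = 5.700000
Periods per year m = 1; per-period yield y/m = 0.048000
Number of cashflows N = 7
Cashflows (t years, CF_t, discount factor 1/(1+y/m)^(m*t), PV):
  t = 1.0000: CF_t = 5.700000, DF = 0.954198, PV = 5.438931
  t = 2.0000: CF_t = 5.700000, DF = 0.910495, PV = 5.189820
  t = 3.0000: CF_t = 5.700000, DF = 0.868793, PV = 4.952118
  t = 4.0000: CF_t = 5.700000, DF = 0.829001, PV = 4.725304
  t = 5.0000: CF_t = 5.700000, DF = 0.791031, PV = 4.508878
  t = 6.0000: CF_t = 5.700000, DF = 0.754801, PV = 4.302364
  t = 7.0000: CF_t = 105.700000, DF = 0.720230, PV = 76.128278
Price P = sum_t PV_t = 105.245693
Macaulay numerator sum_t t * PV_t:
  t * PV_t at t = 1.0000: 5.438931
  t * PV_t at t = 2.0000: 10.379640
  t * PV_t at t = 3.0000: 14.856355
  t * PV_t at t = 4.0000: 18.901215
  t * PV_t at t = 5.0000: 22.544388
  t * PV_t at t = 6.0000: 25.814185
  t * PV_t at t = 7.0000: 532.897949
Macaulay duration D = (sum_t t * PV_t) / P = 630.832662 / 105.245693 = 5.993905


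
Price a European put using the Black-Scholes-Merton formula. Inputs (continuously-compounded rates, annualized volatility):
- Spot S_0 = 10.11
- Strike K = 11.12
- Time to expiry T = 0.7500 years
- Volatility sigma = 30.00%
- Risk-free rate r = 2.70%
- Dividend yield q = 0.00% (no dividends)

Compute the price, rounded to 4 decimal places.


d1 = (ln(S/K) + (r - q + 0.5*sigma^2) * T) / (sigma * sqrt(T)) = -0.15865684
d2 = d1 - sigma * sqrt(T) = -0.41846446
exp(-rT) = 0.97995365; exp(-qT) = 1.00000000
P = K * exp(-rT) * N(-d2) - S_0 * exp(-qT) * N(-d1)
N(-d1) = 0.56303038; N(-d2) = 0.66219622
P = 11.1200 * 0.97995365 * 0.66219622 - 10.1100 * 1.00000000 * 0.56303038 = 1.5238

Answer: Price = 1.5238


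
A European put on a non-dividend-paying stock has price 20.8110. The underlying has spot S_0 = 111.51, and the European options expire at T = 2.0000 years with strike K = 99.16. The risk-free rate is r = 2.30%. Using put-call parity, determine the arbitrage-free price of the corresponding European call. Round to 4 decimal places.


Put-call parity: C - P = S_0 * exp(-qT) - K * exp(-rT).
S_0 * exp(-qT) = 111.5100 * 1.00000000 = 111.51000000
K * exp(-rT) = 99.1600 * 0.95504196 = 94.70196097
C = P + S*exp(-qT) - K*exp(-rT)
C = 20.8110 + 111.51000000 - 94.70196097 = 37.6190

Answer: Call price = 37.6190


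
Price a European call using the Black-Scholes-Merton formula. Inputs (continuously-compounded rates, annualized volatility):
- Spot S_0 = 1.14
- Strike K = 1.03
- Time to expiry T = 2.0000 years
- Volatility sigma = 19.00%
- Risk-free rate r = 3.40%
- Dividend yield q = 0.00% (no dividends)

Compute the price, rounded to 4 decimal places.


Answer: Price = 0.2226

Derivation:
d1 = (ln(S/K) + (r - q + 0.5*sigma^2) * T) / (sigma * sqrt(T)) = 0.76505031
d2 = d1 - sigma * sqrt(T) = 0.49634974
exp(-rT) = 0.93426047; exp(-qT) = 1.00000000
C = S_0 * exp(-qT) * N(d1) - K * exp(-rT) * N(d2)
N(d1) = 0.77787921; N(d2) = 0.69017616
C = 1.1400 * 1.00000000 * 0.77787921 - 1.0300 * 0.93426047 * 0.69017616 = 0.2226


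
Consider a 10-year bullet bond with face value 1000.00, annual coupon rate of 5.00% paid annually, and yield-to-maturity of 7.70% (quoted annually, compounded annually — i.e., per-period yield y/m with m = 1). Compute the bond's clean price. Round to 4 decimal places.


Answer: Price = 816.3505

Derivation:
Coupon per period c = face * coupon_rate / m = 50.000000
Periods per year m = 1; per-period yield y/m = 0.077000
Number of cashflows N = 10
Cashflows (t years, CF_t, discount factor 1/(1+y/m)^(m*t), PV):
  t = 1.0000: CF_t = 50.000000, DF = 0.928505, PV = 46.425255
  t = 2.0000: CF_t = 50.000000, DF = 0.862122, PV = 43.106087
  t = 3.0000: CF_t = 50.000000, DF = 0.800484, PV = 40.024222
  t = 4.0000: CF_t = 50.000000, DF = 0.743254, PV = 37.162694
  t = 5.0000: CF_t = 50.000000, DF = 0.690115, PV = 34.505751
  t = 6.0000: CF_t = 50.000000, DF = 0.640775, PV = 32.038766
  t = 7.0000: CF_t = 50.000000, DF = 0.594963, PV = 29.748158
  t = 8.0000: CF_t = 50.000000, DF = 0.552426, PV = 27.621317
  t = 9.0000: CF_t = 50.000000, DF = 0.512931, PV = 25.646534
  t = 10.0000: CF_t = 1050.000000, DF = 0.476259, PV = 500.071687
Price P = sum_t PV_t = 816.350470


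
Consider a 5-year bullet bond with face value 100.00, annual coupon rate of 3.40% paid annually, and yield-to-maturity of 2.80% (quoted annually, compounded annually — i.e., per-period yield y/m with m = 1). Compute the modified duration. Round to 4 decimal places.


Coupon per period c = face * coupon_rate / m = 3.400000
Periods per year m = 1; per-period yield y/m = 0.028000
Number of cashflows N = 5
Cashflows (t years, CF_t, discount factor 1/(1+y/m)^(m*t), PV):
  t = 1.0000: CF_t = 3.400000, DF = 0.972763, PV = 3.307393
  t = 2.0000: CF_t = 3.400000, DF = 0.946267, PV = 3.217308
  t = 3.0000: CF_t = 3.400000, DF = 0.920493, PV = 3.129677
  t = 4.0000: CF_t = 3.400000, DF = 0.895422, PV = 3.044433
  t = 5.0000: CF_t = 103.400000, DF = 0.871033, PV = 90.064774
Price P = sum_t PV_t = 102.763586
First compute Macaulay numerator sum_t t * PV_t:
  t * PV_t at t = 1.0000: 3.307393
  t * PV_t at t = 2.0000: 6.434617
  t * PV_t at t = 3.0000: 9.389032
  t * PV_t at t = 4.0000: 12.177733
  t * PV_t at t = 5.0000: 450.323872
Macaulay duration D = 481.632647 / 102.763586 = 4.686803
Modified duration = D / (1 + y/m) = 4.686803 / (1 + 0.028000) = 4.559147

Answer: Modified duration = 4.5591


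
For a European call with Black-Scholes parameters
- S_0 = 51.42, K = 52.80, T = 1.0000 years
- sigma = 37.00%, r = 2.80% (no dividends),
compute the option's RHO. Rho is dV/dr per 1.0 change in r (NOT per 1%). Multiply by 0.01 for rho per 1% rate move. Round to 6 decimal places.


Answer: Rho = 21.985818

Derivation:
d1 = 0.1890973274; d2 = -0.1809026726
phi(d1) = 0.3918730151; exp(-qT) = 1.0000000000; exp(-rT) = 0.9723883668
N(d2) = 0.4282219855
Rho = K*T*exp(-rT)*N(d2) = 52.8000 * 1.0000 * 0.9723883668 * 0.4282219855 = 21.985818


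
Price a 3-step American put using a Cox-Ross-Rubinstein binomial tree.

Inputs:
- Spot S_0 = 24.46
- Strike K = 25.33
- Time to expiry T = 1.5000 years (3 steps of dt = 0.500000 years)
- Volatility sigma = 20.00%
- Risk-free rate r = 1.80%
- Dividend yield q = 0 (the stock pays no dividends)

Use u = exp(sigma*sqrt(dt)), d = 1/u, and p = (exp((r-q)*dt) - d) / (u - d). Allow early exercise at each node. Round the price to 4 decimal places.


dt = T/N = 0.500000
u = exp(sigma*sqrt(dt)) = 1.151910; d = 1/u = 0.868123
p = (exp((r-q)*dt) - d) / (u - d) = 0.496561
Discount per step: exp(-r*dt) = 0.991040
Stock lattice S(k, i) with i counting down-moves:
  k=0: S(0,0) = 24.4600
  k=1: S(1,0) = 28.1757; S(1,1) = 21.2343
  k=2: S(2,0) = 32.4559; S(2,1) = 24.4600; S(2,2) = 18.4340
  k=3: S(3,0) = 37.3863; S(3,1) = 28.1757; S(3,2) = 21.2343; S(3,3) = 16.0030
Terminal payoffs V(N, i) = max(K - S_T, 0):
  V(3,0) = 0.000000; V(3,1) = 0.000000; V(3,2) = 4.095701; V(3,3) = 9.327018
Backward induction: V(k, i) = exp(-r*dt) * [p * V(k+1, i) + (1-p) * V(k+1, i+1)]; then take max(V_cont, immediate exercise) for American.
  V(2,0) = exp(-r*dt) * [p*0.000000 + (1-p)*0.000000] = 0.000000; exercise = 0.000000; V(2,0) = max -> 0.000000
  V(2,1) = exp(-r*dt) * [p*0.000000 + (1-p)*4.095701] = 2.043463; exercise = 0.870000; V(2,1) = max -> 2.043463
  V(2,2) = exp(-r*dt) * [p*4.095701 + (1-p)*9.327018] = 6.669060; exercise = 6.896007; V(2,2) = max -> 6.896007
  V(1,0) = exp(-r*dt) * [p*0.000000 + (1-p)*2.043463] = 1.019542; exercise = 0.000000; V(1,0) = max -> 1.019542
  V(1,1) = exp(-r*dt) * [p*2.043463 + (1-p)*6.896007] = 4.446228; exercise = 4.095701; V(1,1) = max -> 4.446228
  V(0,0) = exp(-r*dt) * [p*1.019542 + (1-p)*4.446228] = 2.720080; exercise = 0.870000; V(0,0) = max -> 2.720080

Answer: Price = V(0,0) = 2.7201


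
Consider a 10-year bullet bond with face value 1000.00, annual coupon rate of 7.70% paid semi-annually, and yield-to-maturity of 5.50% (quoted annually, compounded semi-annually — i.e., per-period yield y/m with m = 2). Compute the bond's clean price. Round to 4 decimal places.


Coupon per period c = face * coupon_rate / m = 38.500000
Periods per year m = 2; per-period yield y/m = 0.027500
Number of cashflows N = 20
Cashflows (t years, CF_t, discount factor 1/(1+y/m)^(m*t), PV):
  t = 0.5000: CF_t = 38.500000, DF = 0.973236, PV = 37.469586
  t = 1.0000: CF_t = 38.500000, DF = 0.947188, PV = 36.466751
  t = 1.5000: CF_t = 38.500000, DF = 0.921838, PV = 35.490755
  t = 2.0000: CF_t = 38.500000, DF = 0.897166, PV = 34.540881
  t = 2.5000: CF_t = 38.500000, DF = 0.873154, PV = 33.616429
  t = 3.0000: CF_t = 38.500000, DF = 0.849785, PV = 32.716719
  t = 3.5000: CF_t = 38.500000, DF = 0.827041, PV = 31.841089
  t = 4.0000: CF_t = 38.500000, DF = 0.804906, PV = 30.988895
  t = 4.5000: CF_t = 38.500000, DF = 0.783364, PV = 30.159508
  t = 5.0000: CF_t = 38.500000, DF = 0.762398, PV = 29.352319
  t = 5.5000: CF_t = 38.500000, DF = 0.741993, PV = 28.566734
  t = 6.0000: CF_t = 38.500000, DF = 0.722134, PV = 27.802174
  t = 6.5000: CF_t = 38.500000, DF = 0.702807, PV = 27.058077
  t = 7.0000: CF_t = 38.500000, DF = 0.683997, PV = 26.333895
  t = 7.5000: CF_t = 38.500000, DF = 0.665691, PV = 25.629095
  t = 8.0000: CF_t = 38.500000, DF = 0.647874, PV = 24.943158
  t = 8.5000: CF_t = 38.500000, DF = 0.630535, PV = 24.275580
  t = 9.0000: CF_t = 38.500000, DF = 0.613659, PV = 23.625868
  t = 9.5000: CF_t = 38.500000, DF = 0.597235, PV = 22.993546
  t = 10.0000: CF_t = 1038.500000, DF = 0.581251, PV = 603.628713
Price P = sum_t PV_t = 1167.499773

Answer: Price = 1167.4998


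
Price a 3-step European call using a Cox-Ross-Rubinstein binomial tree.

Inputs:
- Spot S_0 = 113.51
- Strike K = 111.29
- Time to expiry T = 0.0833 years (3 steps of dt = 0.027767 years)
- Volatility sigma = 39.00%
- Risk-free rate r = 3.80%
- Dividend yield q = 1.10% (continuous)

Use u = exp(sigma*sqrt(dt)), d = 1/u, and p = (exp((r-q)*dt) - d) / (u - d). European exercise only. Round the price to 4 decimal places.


dt = T/N = 0.027767
u = exp(sigma*sqrt(dt)) = 1.067145; d = 1/u = 0.937080
p = (exp((r-q)*dt) - d) / (u - d) = 0.489525
Discount per step: exp(-r*dt) = 0.998945
Stock lattice S(k, i) with i counting down-moves:
  k=0: S(0,0) = 113.5100
  k=1: S(1,0) = 121.1316; S(1,1) = 106.3679
  k=2: S(2,0) = 129.2650; S(2,1) = 113.5100; S(2,2) = 99.6752
  k=3: S(3,0) = 137.9446; S(3,1) = 121.1316; S(3,2) = 106.3679; S(3,3) = 93.4036
Terminal payoffs V(N, i) = max(S_T - K, 0):
  V(3,0) = 26.654570; V(3,1) = 9.841646; V(3,2) = 0.000000; V(3,3) = 0.000000
Backward induction: V(k, i) = exp(-r*dt) * [p * V(k+1, i) + (1-p) * V(k+1, i+1)].
  V(2,0) = exp(-r*dt) * [p*26.654570 + (1-p)*9.841646] = 18.052937
  V(2,1) = exp(-r*dt) * [p*9.841646 + (1-p)*0.000000] = 4.812653
  V(2,2) = exp(-r*dt) * [p*0.000000 + (1-p)*0.000000] = 0.000000
  V(1,0) = exp(-r*dt) * [p*18.052937 + (1-p)*4.812653] = 11.282194
  V(1,1) = exp(-r*dt) * [p*4.812653 + (1-p)*0.000000] = 2.353430
  V(0,0) = exp(-r*dt) * [p*11.282194 + (1-p)*2.353430] = 6.717193

Answer: Price = V(0,0) = 6.7172


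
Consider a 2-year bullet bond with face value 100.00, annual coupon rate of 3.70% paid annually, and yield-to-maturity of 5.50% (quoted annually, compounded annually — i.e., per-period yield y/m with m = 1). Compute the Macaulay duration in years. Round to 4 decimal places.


Coupon per period c = face * coupon_rate / m = 3.700000
Periods per year m = 1; per-period yield y/m = 0.055000
Number of cashflows N = 2
Cashflows (t years, CF_t, discount factor 1/(1+y/m)^(m*t), PV):
  t = 1.0000: CF_t = 3.700000, DF = 0.947867, PV = 3.507109
  t = 2.0000: CF_t = 103.700000, DF = 0.898452, PV = 93.169516
Price P = sum_t PV_t = 96.676625
Macaulay numerator sum_t t * PV_t:
  t * PV_t at t = 1.0000: 3.507109
  t * PV_t at t = 2.0000: 186.339031
Macaulay duration D = (sum_t t * PV_t) / P = 189.846140 / 96.676625 = 1.963723

Answer: Macaulay duration = 1.9637 years


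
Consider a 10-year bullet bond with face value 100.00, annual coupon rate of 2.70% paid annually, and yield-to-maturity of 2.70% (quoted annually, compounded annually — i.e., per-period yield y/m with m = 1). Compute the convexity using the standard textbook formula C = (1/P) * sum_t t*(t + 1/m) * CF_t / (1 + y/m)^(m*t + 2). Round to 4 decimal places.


Answer: Convexity = 89.0769

Derivation:
Coupon per period c = face * coupon_rate / m = 2.700000
Periods per year m = 1; per-period yield y/m = 0.027000
Number of cashflows N = 10
Cashflows (t years, CF_t, discount factor 1/(1+y/m)^(m*t), PV):
  t = 1.0000: CF_t = 2.700000, DF = 0.973710, PV = 2.629017
  t = 2.0000: CF_t = 2.700000, DF = 0.948111, PV = 2.559899
  t = 3.0000: CF_t = 2.700000, DF = 0.923185, PV = 2.492599
  t = 4.0000: CF_t = 2.700000, DF = 0.898914, PV = 2.427068
  t = 5.0000: CF_t = 2.700000, DF = 0.875282, PV = 2.363260
  t = 6.0000: CF_t = 2.700000, DF = 0.852270, PV = 2.301130
  t = 7.0000: CF_t = 2.700000, DF = 0.829864, PV = 2.240633
  t = 8.0000: CF_t = 2.700000, DF = 0.808047, PV = 2.181726
  t = 9.0000: CF_t = 2.700000, DF = 0.786803, PV = 2.124368
  t = 10.0000: CF_t = 102.700000, DF = 0.766118, PV = 78.680300
Price P = sum_t PV_t = 100.000000
Convexity numerator sum_t t*(t + 1/m) * CF_t / (1+y/m)^(m*t + 2):
  t = 1.0000: term = 4.985198
  t = 2.0000: term = 14.562410
  t = 3.0000: term = 28.359123
  t = 4.0000: term = 46.022595
  t = 5.0000: term = 67.218979
  t = 6.0000: term = 91.632494
  t = 7.0000: term = 118.964614
  t = 8.0000: term = 148.933304
  t = 9.0000: term = 181.272279
  t = 10.0000: term = 8205.741009
Convexity = (1/P) * sum = 8907.692004 / 100.000000 = 89.076920


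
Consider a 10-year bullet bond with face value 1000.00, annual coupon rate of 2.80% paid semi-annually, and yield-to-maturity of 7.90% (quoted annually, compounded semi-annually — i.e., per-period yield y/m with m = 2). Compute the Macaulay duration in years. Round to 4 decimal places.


Answer: Macaulay duration = 8.4206 years

Derivation:
Coupon per period c = face * coupon_rate / m = 14.000000
Periods per year m = 2; per-period yield y/m = 0.039500
Number of cashflows N = 20
Cashflows (t years, CF_t, discount factor 1/(1+y/m)^(m*t), PV):
  t = 0.5000: CF_t = 14.000000, DF = 0.962001, PV = 13.468013
  t = 1.0000: CF_t = 14.000000, DF = 0.925446, PV = 12.956242
  t = 1.5000: CF_t = 14.000000, DF = 0.890280, PV = 12.463917
  t = 2.0000: CF_t = 14.000000, DF = 0.856450, PV = 11.990300
  t = 2.5000: CF_t = 14.000000, DF = 0.823906, PV = 11.534680
  t = 3.0000: CF_t = 14.000000, DF = 0.792598, PV = 11.096374
  t = 3.5000: CF_t = 14.000000, DF = 0.762480, PV = 10.674722
  t = 4.0000: CF_t = 14.000000, DF = 0.733507, PV = 10.269093
  t = 4.5000: CF_t = 14.000000, DF = 0.705634, PV = 9.878877
  t = 5.0000: CF_t = 14.000000, DF = 0.678821, PV = 9.503489
  t = 5.5000: CF_t = 14.000000, DF = 0.653026, PV = 9.142366
  t = 6.0000: CF_t = 14.000000, DF = 0.628212, PV = 8.794965
  t = 6.5000: CF_t = 14.000000, DF = 0.604340, PV = 8.460765
  t = 7.0000: CF_t = 14.000000, DF = 0.581376, PV = 8.139264
  t = 7.5000: CF_t = 14.000000, DF = 0.559284, PV = 7.829980
  t = 8.0000: CF_t = 14.000000, DF = 0.538032, PV = 7.532448
  t = 8.5000: CF_t = 14.000000, DF = 0.517587, PV = 7.246222
  t = 9.0000: CF_t = 14.000000, DF = 0.497919, PV = 6.970873
  t = 9.5000: CF_t = 14.000000, DF = 0.478999, PV = 6.705986
  t = 10.0000: CF_t = 1014.000000, DF = 0.460798, PV = 467.248678
Price P = sum_t PV_t = 651.907255
Macaulay numerator sum_t t * PV_t:
  t * PV_t at t = 0.5000: 6.734007
  t * PV_t at t = 1.0000: 12.956242
  t * PV_t at t = 1.5000: 18.695876
  t * PV_t at t = 2.0000: 23.980601
  t * PV_t at t = 2.5000: 28.836701
  t * PV_t at t = 3.0000: 33.289121
  t * PV_t at t = 3.5000: 37.361528
  t * PV_t at t = 4.0000: 41.076372
  t * PV_t at t = 4.5000: 44.454948
  t * PV_t at t = 5.0000: 47.517447
  t * PV_t at t = 5.5000: 50.283013
  t * PV_t at t = 6.0000: 52.769790
  t * PV_t at t = 6.5000: 54.994971
  t * PV_t at t = 7.0000: 56.974847
  t * PV_t at t = 7.5000: 58.724847
  t * PV_t at t = 8.0000: 60.259583
  t * PV_t at t = 8.5000: 61.592888
  t * PV_t at t = 9.0000: 62.737854
  t * PV_t at t = 9.5000: 63.706869
  t * PV_t at t = 10.0000: 4672.486784
Macaulay duration D = (sum_t t * PV_t) / P = 5489.434287 / 651.907255 = 8.420576


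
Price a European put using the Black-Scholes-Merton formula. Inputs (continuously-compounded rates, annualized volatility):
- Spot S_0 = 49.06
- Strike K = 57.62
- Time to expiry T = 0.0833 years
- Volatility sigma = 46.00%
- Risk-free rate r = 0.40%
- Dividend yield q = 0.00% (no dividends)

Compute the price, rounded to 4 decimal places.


d1 = (ln(S/K) + (r - q + 0.5*sigma^2) * T) / (sigma * sqrt(T)) = -1.14247348
d2 = d1 - sigma * sqrt(T) = -1.27523748
exp(-rT) = 0.99966686; exp(-qT) = 1.00000000
P = K * exp(-rT) * N(-d2) - S_0 * exp(-qT) * N(-d1)
N(-d1) = 0.87337137; N(-d2) = 0.89888740
P = 57.6200 * 0.99966686 * 0.89888740 - 49.0600 * 1.00000000 * 0.87337137 = 8.9290

Answer: Price = 8.9290


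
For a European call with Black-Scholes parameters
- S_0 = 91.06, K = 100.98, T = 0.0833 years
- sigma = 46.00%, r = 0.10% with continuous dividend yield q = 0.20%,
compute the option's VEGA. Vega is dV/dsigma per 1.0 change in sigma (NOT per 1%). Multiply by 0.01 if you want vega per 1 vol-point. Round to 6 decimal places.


Answer: Vega = 8.129540

Derivation:
d1 = -0.7130999873; d2 = -0.8458639884
phi(d1) = 0.3093771089; exp(-qT) = 0.9998334139; exp(-rT) = 0.9999167035
Vega = S * exp(-qT) * phi(d1) * sqrt(T) = 91.0600 * 0.9998334139 * 0.3093771089 * 0.2886173938 = 8.129540


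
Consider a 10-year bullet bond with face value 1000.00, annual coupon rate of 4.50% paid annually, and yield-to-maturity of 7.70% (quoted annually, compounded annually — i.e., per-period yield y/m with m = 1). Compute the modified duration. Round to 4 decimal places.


Coupon per period c = face * coupon_rate / m = 45.000000
Periods per year m = 1; per-period yield y/m = 0.077000
Number of cashflows N = 10
Cashflows (t years, CF_t, discount factor 1/(1+y/m)^(m*t), PV):
  t = 1.0000: CF_t = 45.000000, DF = 0.928505, PV = 41.782730
  t = 2.0000: CF_t = 45.000000, DF = 0.862122, PV = 38.795478
  t = 3.0000: CF_t = 45.000000, DF = 0.800484, PV = 36.021799
  t = 4.0000: CF_t = 45.000000, DF = 0.743254, PV = 33.446425
  t = 5.0000: CF_t = 45.000000, DF = 0.690115, PV = 31.055176
  t = 6.0000: CF_t = 45.000000, DF = 0.640775, PV = 28.834890
  t = 7.0000: CF_t = 45.000000, DF = 0.594963, PV = 26.773342
  t = 8.0000: CF_t = 45.000000, DF = 0.552426, PV = 24.859185
  t = 9.0000: CF_t = 45.000000, DF = 0.512931, PV = 23.081880
  t = 10.0000: CF_t = 1045.000000, DF = 0.476259, PV = 497.690393
Price P = sum_t PV_t = 782.341298
First compute Macaulay numerator sum_t t * PV_t:
  t * PV_t at t = 1.0000: 41.782730
  t * PV_t at t = 2.0000: 77.590956
  t * PV_t at t = 3.0000: 108.065398
  t * PV_t at t = 4.0000: 133.785699
  t * PV_t at t = 5.0000: 155.275881
  t * PV_t at t = 6.0000: 173.009338
  t * PV_t at t = 7.0000: 187.413396
  t * PV_t at t = 8.0000: 198.873480
  t * PV_t at t = 9.0000: 207.736923
  t * PV_t at t = 10.0000: 4976.903929
Macaulay duration D = 6260.437730 / 782.341298 = 8.002182
Modified duration = D / (1 + y/m) = 8.002182 / (1 + 0.077000) = 7.430067

Answer: Modified duration = 7.4301


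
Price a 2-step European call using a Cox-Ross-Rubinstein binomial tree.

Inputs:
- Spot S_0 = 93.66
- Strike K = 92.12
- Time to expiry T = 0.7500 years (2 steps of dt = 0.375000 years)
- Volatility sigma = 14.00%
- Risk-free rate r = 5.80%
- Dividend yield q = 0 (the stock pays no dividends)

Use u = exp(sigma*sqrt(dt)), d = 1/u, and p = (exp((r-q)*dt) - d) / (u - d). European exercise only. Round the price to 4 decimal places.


Answer: Price = V(0,0) = 7.4193

Derivation:
dt = T/N = 0.375000
u = exp(sigma*sqrt(dt)) = 1.089514; d = 1/u = 0.917840
p = (exp((r-q)*dt) - d) / (u - d) = 0.606661
Discount per step: exp(-r*dt) = 0.978485
Stock lattice S(k, i) with i counting down-moves:
  k=0: S(0,0) = 93.6600
  k=1: S(1,0) = 102.0439; S(1,1) = 85.9649
  k=2: S(2,0) = 111.1783; S(2,1) = 93.6600; S(2,2) = 78.9020
Terminal payoffs V(N, i) = max(S_T - K, 0):
  V(2,0) = 19.058330; V(2,1) = 1.540000; V(2,2) = 0.000000
Backward induction: V(k, i) = exp(-r*dt) * [p * V(k+1, i) + (1-p) * V(k+1, i+1)].
  V(1,0) = exp(-r*dt) * [p*19.058330 + (1-p)*1.540000] = 11.905902
  V(1,1) = exp(-r*dt) * [p*1.540000 + (1-p)*0.000000] = 0.914158
  V(0,0) = exp(-r*dt) * [p*11.905902 + (1-p)*0.914158] = 7.419285
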